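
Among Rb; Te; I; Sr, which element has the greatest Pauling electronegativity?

I

Electronegativity increases across a period and decreases down a group, tracking effective nuclear charge and atomic size.
All lie in period 5, so electronegativity increases left to right.
The greatest Pauling electronegativity among these belongs to I.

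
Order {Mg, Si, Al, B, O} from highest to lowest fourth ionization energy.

After 3 electrons have been removed, what remains? Mg³⁺ is already 1 electron into the core; Si³⁺ still has 1 valence electron; Al³⁺ is the bare [Ne] core; B³⁺ is the bare [He] core; O³⁺ still has 3 valence electrons.
Pulling an electron out of a noble-gas core costs far more than removing a remaining valence electron, so Mg, Al and B sit at the high end of IE_4.
Valence configurations: Si³⁺ [Ne]3s¹, O³⁺ [He]2s²2p¹.
Approximate IE_4 values (kJ/mol): Mg 10543, Si 4356, Al 11577, B 25026, O 7469.
Overall IE_4 order: Si < O < Mg < Al < B.

B > Al > Mg > O > Si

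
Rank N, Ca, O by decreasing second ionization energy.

O > N > Ca

The second ionization energy removes an electron from the +1 ion. For each element: N⁺ still has 4 valence electrons; Ca⁺ still has 1 valence electron; O⁺ still has 5 valence electrons.
All are still removing valence electrons, so compare the +1 ions as you would atoms: IE_2 generally rises across a period (higher Z_eff) and falls down a group (larger shell), subject to the usual subshell exceptions.
Valence configurations: N⁺ [He]2s²2p², Ca⁺ [Ar]4s¹, O⁺ [He]2s²2p³.
Approximate IE_2 values (kJ/mol): N 2856, Ca 1145, O 3388.
Putting it together, IE_2: Ca < N < O.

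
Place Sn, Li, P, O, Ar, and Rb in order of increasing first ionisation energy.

Li is in period 2, group 1; O is in period 2, group 16; P is in period 3, group 15; Ar is in period 3, group 18; Rb is in period 5, group 1; Sn is in period 5, group 14.
First ionization energy rises across a period (greater Z_eff holds electrons more tightly) and falls down a group (valence electrons are farther from the nucleus).
These span different periods and groups, so the two trends combine.
Li > Rb: they share group 1; the group trend gives Li the larger value.
Sn > Li: period and group pull opposite ways; the across-period shift dominates (709 vs 520 kJ/mol).
P > Sn: both effects reinforce here, so P is clearly the higher of the two.
O > P: relative to P, both the across-period and down-group shifts push O's first ionization energy up.
Ar > O: period and group pull opposite ways; the across-period shift dominates (1521 vs 1314 kJ/mol).
Approximate values (kJ/mol): Li 520, O 1314, P 1012, Ar 1521, Rb 403, Sn 709.
So from lowest to highest: Rb < Li < Sn < P < O < Ar.

Rb, Li, Sn, P, O, Ar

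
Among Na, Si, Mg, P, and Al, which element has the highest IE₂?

Consider each +1 ion: Na⁺ is the bare [Ne] core; Si⁺ still has 3 valence electrons; Mg⁺ still has 1 valence electron; P⁺ still has 4 valence electrons; Al⁺ still has 2 valence electrons.
Core electrons are held far more tightly than valence electrons, so Na tops the IE_2 order.
Valence configurations: Si⁺ [Ne]3s²3p¹, Mg⁺ [Ne]3s¹, P⁺ [Ne]3s²3p², Al⁺ [Ne]3s².
Si⁺ loses a lone 3p electron whereas Al⁺ must break into a filled 3s² pair, so IE_2(Al) > IE_2(Si) even though Si has the higher nuclear charge.
Tabulated IE_2 (kJ/mol): Na 4562, Si 1577, Mg 1451, P 1907, Al 1817.
Hence IE_2: Mg < Si < Al < P < Na.

Na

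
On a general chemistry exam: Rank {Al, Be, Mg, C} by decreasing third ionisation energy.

IE_3 is the cost of taking one more electron from the +2 cation: Al²⁺ still has 1 valence electron; Be²⁺ is the bare [He] core; Mg²⁺ is the bare [Ne] core; C²⁺ still has 2 valence electrons.
Core electrons are held far more tightly than valence electrons, so Mg and Be top the IE_3 order.
Valence configurations: Al²⁺ [Ne]3s¹, C²⁺ [He]2s².
Approximate IE_3 values (kJ/mol): Al 2745, Be 14849, Mg 7733, C 4620.
So the third ionization energies run Al < C < Mg < Be.

Be > Mg > C > Al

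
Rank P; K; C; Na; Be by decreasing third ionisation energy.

Be > Na > C > K > P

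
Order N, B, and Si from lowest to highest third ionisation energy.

Si < B < N

IE_3 is the cost of taking one more electron from the +2 cation: N²⁺ still has 3 valence electrons; B²⁺ still has 1 valence electron; Si²⁺ still has 2 valence electrons.
All are still removing valence electrons, so compare the +2 ions as you would atoms: IE_3 generally rises across a period (higher Z_eff) and falls down a group (larger shell), subject to the usual subshell exceptions.
Valence configurations: N²⁺ [He]2s²2p¹, B²⁺ [He]2s¹, Si²⁺ [Ne]3s².
Tabulated IE_3 (kJ/mol): N 4578, B 3660, Si 3232.
Putting it together, IE_3: Si < B < N.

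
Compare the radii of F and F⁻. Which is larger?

Forming F⁻ adds 1 electron to F. More electron–electron repulsion in the same shell, with unchanged nuclear charge, lets the cloud expand.
An anion is larger than its parent atom: F⁻ > F.

F⁻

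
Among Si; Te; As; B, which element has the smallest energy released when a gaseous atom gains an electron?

Adding an electron releases more energy for atoms nearer the top right (short of the noble gases).
These sit on a diagonal, where the across-period and down-group effects partly cancel.
As > B: period and group pull opposite ways; the across-period shift dominates (78 vs 27 kJ/mol).
Si > As: period and group pull opposite ways; the down-group shift dominates (134 vs 78 kJ/mol).
Te > Si: period and group pull opposite ways; the across-period shift dominates (190 vs 134 kJ/mol).
Approximate values (kJ/mol): B 27, Si 134, As 78, Te 190.
The smallest energy released when a gaseous atom gains an electron among these belongs to B.

B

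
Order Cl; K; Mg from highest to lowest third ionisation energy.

Mg > K > Cl

IE_3 is the cost of taking one more electron from the +2 cation: Cl²⁺ still has 5 valence electrons; K²⁺ is already 1 electron into the core; Mg²⁺ is the bare [Ne] core.
Breaking into a closed-shell core is much more expensive than removing a leftover valence electron — K and Mg have the largest IE_3 here.
Approximate IE_3 values (kJ/mol): Cl 3822, K 4420, Mg 7733.
So the third ionization energies run Cl < K < Mg.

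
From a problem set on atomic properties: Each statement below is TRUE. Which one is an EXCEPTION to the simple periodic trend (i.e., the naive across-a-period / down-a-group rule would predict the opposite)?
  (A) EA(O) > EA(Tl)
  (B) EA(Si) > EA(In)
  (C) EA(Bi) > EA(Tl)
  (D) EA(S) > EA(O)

(D)

The general trend: electron affinity increases across a period and decreases down a group.
(A) O (period 2, group 16) vs Tl (period 6, group 13): the stated order agrees with the simple trend.
(B) Si (period 3, group 14) vs In (period 5, group 13): the stated order agrees with the simple trend.
(C) Bi (period 6, group 15) vs Tl (period 6, group 13): the stated order agrees with the simple trend.
(D) S (period 3, group 16) vs O (period 2, group 16): the stated order contradicts the simple trend.
The exception is (D): the compact 2p subshell of O repels the added electron more than S's larger 3p does.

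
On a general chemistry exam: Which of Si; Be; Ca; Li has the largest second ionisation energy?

The second ionization energy removes an electron from the +1 ion. For each element: Si⁺ still has 3 valence electrons; Be⁺ still has 1 valence electron; Ca⁺ still has 1 valence electron; Li⁺ is the bare [He] core.
Core electrons are held far more tightly than valence electrons, so Li tops the IE_2 order.
Valence configurations: Si⁺ [Ne]3s²3p¹, Be⁺ [He]2s¹, Ca⁺ [Ar]4s¹.
The numbers (kJ/mol): Si 1577, Be 1757, Ca 1145, Li 7298.
Overall IE_2 order: Ca < Si < Be < Li.

Li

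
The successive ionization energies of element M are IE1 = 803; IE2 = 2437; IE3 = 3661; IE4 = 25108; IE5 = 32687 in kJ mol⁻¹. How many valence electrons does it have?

3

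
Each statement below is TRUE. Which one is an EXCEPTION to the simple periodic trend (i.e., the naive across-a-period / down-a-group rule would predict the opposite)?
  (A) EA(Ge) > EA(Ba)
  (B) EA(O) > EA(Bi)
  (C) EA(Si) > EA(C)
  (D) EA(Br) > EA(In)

(C)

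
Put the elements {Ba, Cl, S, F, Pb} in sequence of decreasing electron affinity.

EA tends to increase across a period and decrease down a group, though the pattern is less regular than for IE or radius.
Here both period and group differ, so the two effects have to be weighed against each other.
Pb > Ba: Pb lies to the right of Ba in period 6, so the across-period effect alone puts Pb higher.
S > Pb: both effects reinforce here, so S is clearly the higher of the two.
F > S: both effects reinforce here, so F is clearly the higher of the two.
Cl > F: this pair runs against the simple trend — see the exception note.
Note the exception: Cl has a higher electron affinity than F, contrary to the simple trend — F's small 2p subshell makes the incoming electron feel strong e⁻–e⁻ repulsion, so Cl actually releases more energy on gaining an electron.
Tabulated electron affinity (kJ/mol): F 328, S 200, Cl 349, Ba 14, Pb 35.
So from highest to lowest: Cl > F > S > Pb > Ba.

Cl > F > S > Pb > Ba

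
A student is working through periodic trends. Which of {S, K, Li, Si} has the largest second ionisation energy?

IE_2 is the cost of taking one more electron from the +1 cation: S⁺ still has 5 valence electrons; K⁺ is the bare [Ar] core; Li⁺ is the bare [He] core; Si⁺ still has 3 valence electrons.
Breaking into a closed-shell core is much more expensive than removing a leftover valence electron — K and Li have the largest IE_2 here.
Valence configurations: S⁺ [Ne]3s²3p³, Si⁺ [Ne]3s²3p¹.
Tabulated IE_2 (kJ/mol): S 2252, K 3052, Li 7298, Si 1577.
Hence IE_2: Si < S < K < Li.

Li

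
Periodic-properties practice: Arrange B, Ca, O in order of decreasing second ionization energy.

O, B, Ca

IE_2 is the cost of taking one more electron from the +1 cation: B⁺ still has 2 valence electrons; Ca⁺ still has 1 valence electron; O⁺ still has 5 valence electrons.
All are still removing valence electrons, so compare the +1 ions as you would atoms: IE_2 generally rises across a period (higher Z_eff) and falls down a group (larger shell), subject to the usual subshell exceptions.
Valence configurations: B⁺ [He]2s², Ca⁺ [Ar]4s¹, O⁺ [He]2s²2p³.
The numbers (kJ/mol): B 2427, Ca 1145, O 3388.
Overall IE_2 order: Ca < B < O.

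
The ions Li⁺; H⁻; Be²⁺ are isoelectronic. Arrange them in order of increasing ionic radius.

Be²⁺ < Li⁺ < H⁻

All of these have 2 electrons, so size is governed by nuclear charge alone: the more protons, the stronger the pull on the same electron cloud, and the smaller the ion.
Nuclear charges: Be²⁺ (Z=4), Li⁺ (Z=3), H⁻ (Z=1).
Smallest to largest: Be²⁺ < Li⁺ < H⁻.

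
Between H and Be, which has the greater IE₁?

H

Removing the outermost electron gets harder across a period and easier down a group.
These sit on a diagonal, where the across-period and down-group effects partly cancel.
H > Be: period and group pull opposite ways; the down-group shift dominates (1312 vs 900 kJ/mol).
For reference (kJ/mol): H 1312, Be 900.
So H has the greater IE₁ (H > Be).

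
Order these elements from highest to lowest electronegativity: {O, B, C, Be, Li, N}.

O > N > C > B > Be > Li

Li is in period 2, group 1; Be is in period 2, group 2; B is in period 2, group 13; C is in period 2, group 14; N is in period 2, group 15; O is in period 2, group 16.
Atoms toward the upper right of the periodic table pull bonding electrons most strongly.
All lie in period 2, so electronegativity increases left to right.
So from highest to lowest: O > N > C > B > Be > Li.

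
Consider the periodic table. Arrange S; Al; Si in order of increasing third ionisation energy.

Al, Si, S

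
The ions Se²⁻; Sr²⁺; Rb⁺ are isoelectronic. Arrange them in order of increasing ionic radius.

All of these have 36 electrons, so size is governed by nuclear charge alone: the more protons, the stronger the pull on the same electron cloud, and the smaller the ion.
Nuclear charges: Sr²⁺ (Z=38), Rb⁺ (Z=37), Se²⁻ (Z=34).
Smallest to largest: Sr²⁺ < Rb⁺ < Se²⁻.

Sr²⁺ < Rb⁺ < Se²⁻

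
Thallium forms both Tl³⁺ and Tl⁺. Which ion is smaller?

Tl³⁺

Both ions have Z = 81 protons, but Tl³⁺ has lost more electrons, so its remaining electrons feel a larger effective nuclear charge per electron and are pulled in more tightly.
Higher positive charge → smaller ion, so Tl⁺ > Tl³⁺.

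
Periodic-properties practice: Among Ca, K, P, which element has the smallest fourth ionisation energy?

P

IE_4 is the cost of taking one more electron from the +3 cation: Ca³⁺ is already 1 electron into the core; K³⁺ is already 2 electrons into the core; P³⁺ still has 2 valence electrons.
Core electrons are held far more tightly than valence electrons, so K and Ca top the IE_4 order.
The numbers (kJ/mol): Ca 6491, K 5877, P 4964.
Putting it together, IE_4: P < K < Ca.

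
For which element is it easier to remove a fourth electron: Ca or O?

Ca

After 3 electrons have been removed, what remains? Ca³⁺ is already 1 electron into the core; O³⁺ still has 3 valence electrons.
Usually core removal costs more than valence removal, but here the competition is close: a tightly held n=2 valence electron can cost more to remove than an n=3 core electron, so the actual values have to decide it.
Tabulated IE_4 (kJ/mol): Ca 6491, O 7469.
Putting it together, IE_4: Ca < O.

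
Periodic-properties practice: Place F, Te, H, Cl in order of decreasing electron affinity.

Cl > F > Te > H

H is in period 1, group 1; F is in period 2, group 17; Cl is in period 3, group 17; Te is in period 5, group 16.
Adding an electron releases more energy for atoms nearer the top right (short of the noble gases).
Neither a single period nor a single group — weigh both effects.
Te > H: period and group pull opposite ways; the across-period shift dominates (190 vs 73 kJ/mol).
F > Te: relative to Te, both the across-period and down-group shifts push F's electron affinity up.
Cl > F: this pair runs against the simple trend — see the exception note.
Note the exception: Cl has a higher electron affinity than F, contrary to the simple trend — F's small 2p subshell makes the incoming electron feel strong e⁻–e⁻ repulsion, so Cl actually releases more energy on gaining an electron.
Tabulated electron affinity (kJ/mol): H 73, F 328, Cl 349, Te 190.
So from highest to lowest: Cl > F > Te > H.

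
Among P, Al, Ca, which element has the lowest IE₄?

P

IE_4 is the cost of taking one more electron from the +3 cation: P³⁺ still has 2 valence electrons; Al³⁺ is the bare [Ne] core; Ca³⁺ is already 1 electron into the core.
Pulling an electron out of a noble-gas core costs far more than removing a remaining valence electron, so Ca and Al sit at the high end of IE_4.
The numbers (kJ/mol): P 4964, Al 11577, Ca 6491.
Hence IE_4: P < Ca < Al.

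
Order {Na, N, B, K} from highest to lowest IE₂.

After 1 electron has been removed, what remains? Na⁺ is the bare [Ne] core; N⁺ still has 4 valence electrons; B⁺ still has 2 valence electrons; K⁺ is the bare [Ar] core.
Pulling an electron out of a noble-gas core costs far more than removing a remaining valence electron, so K and Na sit at the high end of IE_2.
Valence configurations: N⁺ [He]2s²2p², B⁺ [He]2s².
Tabulated IE_2 (kJ/mol): Na 4562, N 2856, B 2427, K 3052.
Putting it together, IE_2: B < N < K < Na.

Na, K, N, B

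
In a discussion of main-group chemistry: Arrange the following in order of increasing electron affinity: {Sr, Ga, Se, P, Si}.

Sr < Ga < P < Si < Se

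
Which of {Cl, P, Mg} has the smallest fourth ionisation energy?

P

The fourth ionization energy removes an electron from the +3 ion. For each element: Cl³⁺ still has 4 valence electrons; P³⁺ still has 2 valence electrons; Mg³⁺ is already 1 electron into the core.
Breaking into a closed-shell core is much more expensive than removing a leftover valence electron — Mg has the largest IE_4 here.
Valence configurations: Cl³⁺ [Ne]3s²3p², P³⁺ [Ne]3s².
Tabulated IE_4 (kJ/mol): Cl 5159, P 4964, Mg 10543.
Overall IE_4 order: P < Cl < Mg.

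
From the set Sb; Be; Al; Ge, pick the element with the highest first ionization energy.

Be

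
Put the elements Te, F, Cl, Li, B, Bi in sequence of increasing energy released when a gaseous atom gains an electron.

B < Li < Bi < Te < F < Cl

Li is in period 2, group 1; B is in period 2, group 13; F is in period 2, group 17; Cl is in period 3, group 17; Te is in period 5, group 16; Bi is in period 6, group 15.
Electron affinity generally becomes more exothermic across a period toward the halogens and less exothermic down a group.
These span different periods and groups, so the two trends combine.
Li > B: this pair runs against the simple trend — see the exception note.
Bi > Li: period and group pull opposite ways; the across-period shift dominates (91 vs 60 kJ/mol).
Te > Bi: both effects reinforce here, so Te is clearly the higher of the two.
F > Te: both effects reinforce here, so F is clearly the higher of the two.
Cl > F: this pair runs against the simple trend — see the exception note.
Note the exception: Li has a higher electron affinity than B, contrary to the simple trend — B's ns²np¹ configuration gives only a small electron affinity — the sparsely filled np subshell binds an added electron weakly.
Note the exception: Cl has a higher electron affinity than F, contrary to the simple trend — F's small 2p subshell makes the incoming electron feel strong e⁻–e⁻ repulsion, so Cl actually releases more energy on gaining an electron.
Approximate values (kJ/mol): Li 60, B 27, F 328, Cl 349, Te 190, Bi 91.
So from lowest to highest: B < Li < Bi < Te < F < Cl.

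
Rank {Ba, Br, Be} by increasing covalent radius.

Be < Br < Ba

Be is in period 2, group 2; Br is in period 4, group 17; Ba is in period 6, group 2.
Atomic radius shrinks across a period as nuclear charge pulls the same shell inward, and grows down a group as new shells are added.
These span different periods and groups, so the two trends combine.
Br > Be: period and group pull opposite ways; the down-group shift dominates (114 vs 102 pm).
Ba > Br: both effects reinforce here, so Ba is clearly the larger of the two.
Approximate values (pm): Be 102, Br 114, Ba 196.
So from smallest to largest: Be < Br < Ba.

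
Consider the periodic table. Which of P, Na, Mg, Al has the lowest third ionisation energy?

Al

Consider each +2 ion: P²⁺ still has 3 valence electrons; Na²⁺ is already 1 electron into the core; Mg²⁺ is the bare [Ne] core; Al²⁺ still has 1 valence electron.
Pulling an electron out of a noble-gas core costs far more than removing a remaining valence electron, so Na and Mg sit at the high end of IE_3.
Valence configurations: P²⁺ [Ne]3s²3p¹, Al²⁺ [Ne]3s¹.
Tabulated IE_3 (kJ/mol): P 2914, Na 6910, Mg 7733, Al 2745.
So the third ionization energies run Al < P < Na < Mg.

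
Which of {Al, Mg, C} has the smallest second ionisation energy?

After 1 electron has been removed, what remains? Al⁺ still has 2 valence electrons; Mg⁺ still has 1 valence electron; C⁺ still has 3 valence electrons.
All are still removing valence electrons, so compare the +1 ions as you would atoms: IE_2 generally rises across a period (higher Z_eff) and falls down a group (larger shell), subject to the usual subshell exceptions.
Valence configurations: Al⁺ [Ne]3s², Mg⁺ [Ne]3s¹, C⁺ [He]2s²2p¹.
The numbers (kJ/mol): Al 1817, Mg 1451, C 2353.
Overall IE_2 order: Mg < Al < C.

Mg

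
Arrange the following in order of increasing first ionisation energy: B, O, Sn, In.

In < Sn < B < O

First ionization energy rises across a period (greater Z_eff holds electrons more tightly) and falls down a group (valence electrons are farther from the nucleus).
These span different periods and groups, so the two trends combine.
Sn > In: both are in period 5; the period trend gives Sn the larger value.
B > Sn: period and group pull opposite ways; the down-group shift dominates (801 vs 709 kJ/mol).
O > B: both are in period 2; the period trend gives O the larger value.
Tabulated first ionization energy (kJ/mol): B 801, O 1314, In 558, Sn 709.
So from lowest to highest: In < Sn < B < O.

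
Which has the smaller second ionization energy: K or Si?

Si

After 1 electron has been removed, what remains? K⁺ is the bare [Ar] core; Si⁺ still has 3 valence electrons.
Breaking into a closed-shell core is much more expensive than removing a leftover valence electron — K has the largest IE_2 here.
The numbers (kJ/mol): K 3052, Si 1577.
Hence IE_2: Si < K.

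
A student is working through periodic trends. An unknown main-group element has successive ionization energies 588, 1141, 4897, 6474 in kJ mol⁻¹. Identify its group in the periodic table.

Group 2

Look for the largest jump between consecutive ionization energies: IE3/IE2 ≈ 4.3, far larger than any earlier ratio.
That jump marks the point where a core electron is being removed. So the atom has 2 valence electrons.
A main-group element with 2 valence electrons is in group 2.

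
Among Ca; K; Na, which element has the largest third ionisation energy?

IE_3 is the cost of taking one more electron from the +2 cation: Ca²⁺ is the bare [Ar] core; K²⁺ is already 1 electron into the core; Na²⁺ is already 1 electron into the core.
All of these are removing an electron from a noble-gas core or deeper; the smaller core (lower principal quantum number) is held far more tightly, and within a period the higher nuclear charge binds the same core more tightly.
Tabulated IE_3 (kJ/mol): Ca 4912, K 4420, Na 6910.
Overall IE_3 order: K < Ca < Na.

Na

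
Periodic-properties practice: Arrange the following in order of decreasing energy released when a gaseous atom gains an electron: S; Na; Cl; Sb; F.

EA tends to increase across a period and decrease down a group, though the pattern is less regular than for IE or radius.
Here both period and group differ, so the two effects have to be weighed against each other.
Sb > Na: the two effects oppose for this pair; the across-period effect wins (103 vs 53 kJ/mol).
S > Sb: both effects reinforce here, so S is clearly the higher of the two.
F > S: relative to S, both the across-period and down-group shifts push F's electron affinity up.
Cl > F: this pair runs against the simple trend — see the exception note.
Note the exception: Cl has a higher electron affinity than F, contrary to the simple trend — F's small 2p subshell makes the incoming electron feel strong e⁻–e⁻ repulsion, so Cl actually releases more energy on gaining an electron.
Approximate values (kJ/mol): F 328, Na 53, S 200, Cl 349, Sb 103.
So from highest to lowest: Cl > F > S > Sb > Na.

Cl > F > S > Sb > Na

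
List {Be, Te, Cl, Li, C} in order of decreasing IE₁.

Li is in period 2, group 1; Be is in period 2, group 2; C is in period 2, group 14; Cl is in period 3, group 17; Te is in period 5, group 16.
First ionization energy rises across a period (greater Z_eff holds electrons more tightly) and falls down a group (valence electrons are farther from the nucleus).
Here both period and group differ, so the two effects have to be weighed against each other.
Te > Li: the two effects oppose for this pair; the across-period effect wins (869 vs 520 kJ/mol).
Be > Te: period and group pull opposite ways; the down-group shift dominates (900 vs 869 kJ/mol).
C > Be: both are in period 2; the period trend gives C the larger value.
Cl > C: period and group pull opposite ways; the across-period shift dominates (1251 vs 1086 kJ/mol).
Tabulated first ionization energy (kJ/mol): Li 520, Be 900, C 1086, Cl 1251, Te 869.
So from highest to lowest: Cl > C > Be > Te > Li.

Cl, C, Be, Te, Li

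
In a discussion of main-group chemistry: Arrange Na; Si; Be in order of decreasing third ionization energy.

Be, Na, Si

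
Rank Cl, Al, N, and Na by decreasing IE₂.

Consider each +1 ion: Cl⁺ still has 6 valence electrons; Al⁺ still has 2 valence electrons; N⁺ still has 4 valence electrons; Na⁺ is the bare [Ne] core.
Breaking into a closed-shell core is much more expensive than removing a leftover valence electron — Na has the largest IE_2 here.
Valence configurations: Cl⁺ [Ne]3s²3p⁴, Al⁺ [Ne]3s², N⁺ [He]2s²2p².
Tabulated IE_2 (kJ/mol): Cl 2298, Al 1817, N 2856, Na 4562.
So the second ionization energies run Al < Cl < N < Na.

Na > N > Cl > Al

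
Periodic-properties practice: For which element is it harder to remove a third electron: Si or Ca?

Ca

IE_3 is the cost of taking one more electron from the +2 cation: Si²⁺ still has 2 valence electrons; Ca²⁺ is the bare [Ar] core.
Core electrons are held far more tightly than valence electrons, so Ca tops the IE_3 order.
Tabulated IE_3 (kJ/mol): Si 3232, Ca 4912.
So the third ionization energies run Si < Ca.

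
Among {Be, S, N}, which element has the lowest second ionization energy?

IE_2 is the cost of taking one more electron from the +1 cation: Be⁺ still has 1 valence electron; S⁺ still has 5 valence electrons; N⁺ still has 4 valence electrons.
All are still removing valence electrons, so compare the +1 ions as you would atoms: IE_2 generally rises across a period (higher Z_eff) and falls down a group (larger shell), subject to the usual subshell exceptions.
Valence configurations: Be⁺ [He]2s¹, S⁺ [Ne]3s²3p³, N⁺ [He]2s²2p².
The numbers (kJ/mol): Be 1757, S 2252, N 2856.
Hence IE_2: Be < S < N.

Be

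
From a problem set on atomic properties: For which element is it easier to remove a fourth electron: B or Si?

Si

The fourth ionization energy removes an electron from the +3 ion. For each element: B³⁺ is the bare [He] core; Si³⁺ still has 1 valence electron.
Core electrons are held far more tightly than valence electrons, so B tops the IE_4 order.
The numbers (kJ/mol): B 25026, Si 4356.
Putting it together, IE_4: Si < B.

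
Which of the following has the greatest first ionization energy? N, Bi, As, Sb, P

N

N is in period 2, group 15; P is in period 3, group 15; As is in period 4, group 15; Sb is in period 5, group 15; Bi is in period 6, group 15.
Across a period the outer electron is held more tightly (higher IE₁); down a group it sits in a higher shell, more shielded, and comes off more easily.
All are in group 15, so first ionization energy increases up the group.
The greatest first ionization energy among these belongs to N.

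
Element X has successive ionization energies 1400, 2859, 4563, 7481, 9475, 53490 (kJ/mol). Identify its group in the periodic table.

Look for the largest jump between consecutive ionization energies: IE6/IE5 ≈ 5.6, far larger than any earlier ratio.
That jump marks the point where a core electron is being removed. So the atom has 5 valence electrons.
A main-group element with 5 valence electrons is in group 15.

Group 15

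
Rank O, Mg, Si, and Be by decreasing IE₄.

Be > Mg > O > Si

Consider each +3 ion: O³⁺ still has 3 valence electrons; Mg³⁺ is already 1 electron into the core; Si³⁺ still has 1 valence electron; Be³⁺ is already 1 electron into the core.
Breaking into a closed-shell core is much more expensive than removing a leftover valence electron — Mg and Be have the largest IE_4 here.
Valence configurations: O³⁺ [He]2s²2p¹, Si³⁺ [Ne]3s¹.
Approximate IE_4 values (kJ/mol): O 7469, Mg 10543, Si 4356, Be 21007.
Hence IE_4: Si < O < Mg < Be.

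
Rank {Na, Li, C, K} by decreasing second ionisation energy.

IE_2 is the cost of taking one more electron from the +1 cation: Na⁺ is the bare [Ne] core; Li⁺ is the bare [He] core; C⁺ still has 3 valence electrons; K⁺ is the bare [Ar] core.
Pulling an electron out of a noble-gas core costs far more than removing a remaining valence electron, so K, Na and Li sit at the high end of IE_2.
Tabulated IE_2 (kJ/mol): Na 4562, Li 7298, C 2353, K 3052.
Overall IE_2 order: C < K < Na < Li.

Li > Na > K > C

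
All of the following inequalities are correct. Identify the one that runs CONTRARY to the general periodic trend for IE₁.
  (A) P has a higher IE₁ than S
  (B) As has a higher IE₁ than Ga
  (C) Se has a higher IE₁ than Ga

(A)

The general trend: IE₁ increases across a period and decreases down a group.
(A) P (period 3, group 15) vs S (period 3, group 16): the stated order contradicts the simple trend.
(B) As (period 4, group 15) vs Ga (period 4, group 13): the stated order agrees with the simple trend.
(C) Se (period 4, group 16) vs Ga (period 4, group 13): the stated order agrees with the simple trend.
The exception is (A): S (3p⁴) ionizes more easily than half-filled P (3p³) because the paired 3p electron in S is pushed out by e⁻–e⁻ repulsion.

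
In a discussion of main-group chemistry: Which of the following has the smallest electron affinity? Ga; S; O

Ga

EA tends to increase across a period and decrease down a group, though the pattern is less regular than for IE or radius.
Neither a single period nor a single group — weigh both effects.
O > Ga: both effects reinforce here, so O is clearly the higher of the two.
S > O: this pair runs against the simple trend — see the exception note.
Note the exception: S has a higher electron affinity than O, contrary to the simple trend — the compact 2p subshell of O repels the added electron more than S's larger 3p does.
For reference (kJ/mol): O 141, S 200, Ga 29.
The smallest electron affinity among these belongs to Ga.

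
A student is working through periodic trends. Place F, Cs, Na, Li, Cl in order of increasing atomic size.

Li is in period 2, group 1; F is in period 2, group 17; Na is in period 3, group 1; Cl is in period 3, group 17; Cs is in period 6, group 1.
Atomic radius shrinks across a period as nuclear charge pulls the same shell inward, and grows down a group as new shells are added.
Neither a single period nor a single group — weigh both effects.
Cl > F: they share group 17; the group trend gives Cl the larger value.
Li > Cl: period and group pull opposite ways; the across-period shift dominates (133 vs 99 pm).
Na > Li: they share group 1; the group trend gives Na the larger value.
Cs > Na: they share group 1; the group trend gives Cs the larger value.
Approximate values (pm): Li 133, F 64, Na 155, Cl 99, Cs 232.
So from smallest to largest: F < Cl < Li < Na < Cs.

F < Cl < Li < Na < Cs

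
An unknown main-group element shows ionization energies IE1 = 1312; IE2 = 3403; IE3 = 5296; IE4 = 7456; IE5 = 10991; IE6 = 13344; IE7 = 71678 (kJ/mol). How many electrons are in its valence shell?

6

Look for the largest jump between consecutive ionization energies: IE7/IE6 ≈ 5.4, far larger than any earlier ratio.
That jump marks the point where a core electron is being removed. So the atom has 6 valence electrons.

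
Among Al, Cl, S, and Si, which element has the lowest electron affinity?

Al

Al is in period 3, group 13; Si is in period 3, group 14; S is in period 3, group 16; Cl is in period 3, group 17.
EA tends to increase across a period and decrease down a group, though the pattern is less regular than for IE or radius.
All lie in period 3, so electron affinity increases left to right.
The lowest electron affinity among these belongs to Al.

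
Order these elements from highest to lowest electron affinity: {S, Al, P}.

S, P, Al

Al is in period 3, group 13; P is in period 3, group 15; S is in period 3, group 16.
EA tends to increase across a period and decrease down a group, though the pattern is less regular than for IE or radius.
All lie in period 3, so electron affinity increases left to right.
So from highest to lowest: S > P > Al.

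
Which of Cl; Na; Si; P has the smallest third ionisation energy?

P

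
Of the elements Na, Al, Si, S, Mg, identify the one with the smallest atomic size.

S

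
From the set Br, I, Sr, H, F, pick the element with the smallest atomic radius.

H is in period 1, group 1; F is in period 2, group 17; Br is in period 4, group 17; Sr is in period 5, group 2; I is in period 5, group 17.
Radius decreases left→right (rising Z_eff, same n) and increases top→bottom (higher n).
Neither a single period nor a single group — weigh both effects.
F > H: the two effects oppose for this pair; the down-group effect wins (64 vs 32 pm).
Br > F: Br sits below F in group 17, so the down-group effect alone puts Br larger.
I > Br: I sits below Br in group 17, so the down-group effect alone puts I larger.
Sr > I: both are in period 5; the period trend gives Sr the larger value.
Approximate values (pm): H 32, F 64, Br 114, Sr 185, I 133.
The smallest atomic radius among these belongs to H.

H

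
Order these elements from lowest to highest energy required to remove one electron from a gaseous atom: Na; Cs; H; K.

Cs < K < Na < H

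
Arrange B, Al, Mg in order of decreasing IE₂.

B > Al > Mg

After 1 electron has been removed, what remains? B⁺ still has 2 valence electrons; Al⁺ still has 2 valence electrons; Mg⁺ still has 1 valence electron.
All are still removing valence electrons, so compare the +1 ions as you would atoms: IE_2 generally rises across a period (higher Z_eff) and falls down a group (larger shell), subject to the usual subshell exceptions.
Valence configurations: B⁺ [He]2s², Al⁺ [Ne]3s², Mg⁺ [Ne]3s¹.
The numbers (kJ/mol): B 2427, Al 1817, Mg 1451.
Putting it together, IE_2: Mg < Al < B.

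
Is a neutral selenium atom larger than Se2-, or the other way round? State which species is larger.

Forming Se2- adds 2 electrons to Se. More electron–electron repulsion in the same shell, with unchanged nuclear charge, lets the cloud expand.
An anion is larger than its parent atom: Se2- > Se.

Se2-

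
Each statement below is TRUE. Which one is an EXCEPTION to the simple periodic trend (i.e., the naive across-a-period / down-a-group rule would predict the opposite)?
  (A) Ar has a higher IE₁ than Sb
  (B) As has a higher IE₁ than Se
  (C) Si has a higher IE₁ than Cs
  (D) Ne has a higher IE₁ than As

(B)

The general trend: IE₁ increases across a period and decreases down a group.
(A) Ar (period 3, group 18) vs Sb (period 5, group 15): the stated order agrees with the simple trend.
(B) As (period 4, group 15) vs Se (period 4, group 16): the stated order contradicts the simple trend.
(C) Si (period 3, group 14) vs Cs (period 6, group 1): the stated order agrees with the simple trend.
(D) Ne (period 2, group 18) vs As (period 4, group 15): the stated order agrees with the simple trend.
The exception is (B): Se (4p⁴) ionizes more easily than half-filled As (4p³).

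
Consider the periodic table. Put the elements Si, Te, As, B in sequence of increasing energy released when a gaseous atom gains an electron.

B, As, Si, Te

Atoms with high Z_eff and room in the valence shell (especially the halogens) have the most exothermic electron affinities.
These sit on a diagonal, where the across-period and down-group effects partly cancel.
As > B: the two effects oppose for this pair; the across-period effect wins (78 vs 27 kJ/mol).
Si > As: period and group pull opposite ways; the down-group shift dominates (134 vs 78 kJ/mol).
Te > Si: period and group pull opposite ways; the across-period shift dominates (190 vs 134 kJ/mol).
Approximate values (kJ/mol): B 27, Si 134, As 78, Te 190.
So from lowest to highest: B < As < Si < Te.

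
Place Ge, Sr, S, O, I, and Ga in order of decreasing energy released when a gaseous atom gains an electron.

I > S > O > Ge > Ga > Sr

O is in period 2, group 16; S is in period 3, group 16; Ga is in period 4, group 13; Ge is in period 4, group 14; Sr is in period 5, group 2; I is in period 5, group 17.
Electron affinity generally becomes more exothermic across a period toward the halogens and less exothermic down a group.
Neither a single period nor a single group — weigh both effects.
Ga > Sr: both effects reinforce here, so Ga is clearly the higher of the two.
Ge > Ga: both are in period 4; the period trend gives Ge the larger value.
O > Ge: relative to Ge, both the across-period and down-group shifts push O's electron affinity up.
S > O: this pair runs against the simple trend — see the exception note.
I > S: the two effects oppose for this pair; the across-period effect wins (295 vs 200 kJ/mol).
Note the exception: S has a higher electron affinity than O, contrary to the simple trend — the compact 2p subshell of O repels the added electron more than S's larger 3p does.
For reference (kJ/mol): O 141, S 200, Ga 29, Ge 119, Sr 5, I 295.
So from highest to lowest: I > S > O > Ge > Ga > Sr.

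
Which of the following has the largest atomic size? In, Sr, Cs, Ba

Cs

Sr is in period 5, group 2; In is in period 5, group 13; Cs is in period 6, group 1; Ba is in period 6, group 2.
Atomic radius shrinks across a period as nuclear charge pulls the same shell inward, and grows down a group as new shells are added.
Neither a single period nor a single group — weigh both effects.
Sr > In: both are in period 5; the period trend gives Sr the larger value.
Ba > Sr: they share group 2; the group trend gives Ba the larger value.
Cs > Ba: Cs lies to the left of Ba in period 6, so the across-period effect alone puts Cs larger.
For reference (pm): Sr 185, In 142, Cs 232, Ba 196.
The largest atomic size among these belongs to Cs.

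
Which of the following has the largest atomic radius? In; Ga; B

B is in period 2, group 13; Ga is in period 4, group 13; In is in period 5, group 13.
Moving right in a period, electrons are added to the same shell under a stronger nuclear pull, so atoms get smaller; moving down, a new shell is opened and atoms get larger.
All are in group 13, so atomic radius increases down the group.
The largest atomic radius among these belongs to In.

In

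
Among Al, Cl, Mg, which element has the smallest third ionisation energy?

Al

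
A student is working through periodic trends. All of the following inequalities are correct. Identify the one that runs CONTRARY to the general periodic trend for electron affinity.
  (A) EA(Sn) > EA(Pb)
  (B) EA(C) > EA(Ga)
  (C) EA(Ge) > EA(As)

The general trend: electron affinity increases across a period and decreases down a group.
(A) Sn (period 5, group 14) vs Pb (period 6, group 14): the stated order agrees with the simple trend.
(B) C (period 2, group 14) vs Ga (period 4, group 13): the stated order agrees with the simple trend.
(C) Ge (period 4, group 14) vs As (period 4, group 15): the stated order contradicts the simple trend.
The exception is (C): adding an electron to As's half-filled 4p³ is unfavourable, so Ge (4p²) has the more exothermic EA.

(C)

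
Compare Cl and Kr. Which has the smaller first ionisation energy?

Cl is in period 3, group 17; Kr is in period 4, group 18.
IE₁ increases left→right with effective nuclear charge and decreases top→bottom as the valence shell moves farther out.
These sit on a diagonal, where the across-period and down-group effects partly cancel.
Kr > Cl: the two effects oppose for this pair; the across-period effect wins (1351 vs 1251 kJ/mol).
Tabulated first ionization energy (kJ/mol): Cl 1251, Kr 1351.
So Cl has the smaller first ionisation energy (Cl < Kr).

Cl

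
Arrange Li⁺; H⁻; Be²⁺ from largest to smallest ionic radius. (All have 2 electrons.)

H⁻ > Li⁺ > Be²⁺

All of these have 2 electrons, so size is governed by nuclear charge alone: the more protons, the stronger the pull on the same electron cloud, and the smaller the ion.
Nuclear charges: Be²⁺ (Z=4), Li⁺ (Z=3), H⁻ (Z=1).
Largest to smallest: H⁻ > Li⁺ > Be²⁺.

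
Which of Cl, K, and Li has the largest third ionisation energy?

The third ionization energy removes an electron from the +2 ion. For each element: Cl²⁺ still has 5 valence electrons; K²⁺ is already 1 electron into the core; Li²⁺ is already 1 electron into the core.
Breaking into a closed-shell core is much more expensive than removing a leftover valence electron — K and Li have the largest IE_3 here.
Tabulated IE_3 (kJ/mol): Cl 3822, K 4420, Li 11815.
Putting it together, IE_3: Cl < K < Li.

Li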